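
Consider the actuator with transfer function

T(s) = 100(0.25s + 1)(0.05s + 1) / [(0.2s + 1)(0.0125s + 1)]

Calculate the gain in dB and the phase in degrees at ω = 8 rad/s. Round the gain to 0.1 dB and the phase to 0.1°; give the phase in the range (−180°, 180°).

At ω = 8 rad/s:
zero (1 + j8·0.25) = 1 + j2 → |·| ≈ 2.2361, ∠ ≈ 63.43°
zero (1 + j8·0.05) = 1 + j0.4 → |·| ≈ 1.077, ∠ ≈ 21.80°
pole (1 + j8·0.2) = 1 + j1.6 → |·| ≈ 1.8868, ∠ ≈ 57.99°
pole (1 + j8·0.0125) = 1 + j0.1 → |·| ≈ 1.005, ∠ ≈ 5.71°
|T| = 100 · 2.2361 · 1.077 / (1.8868 · 1.005) ≈ 127
Gain = 20 log₁₀(127) ≈ 42.08 dB
∠T = (63.43° + 21.80°) − (57.99° + 5.71°) = 21.53°

42.1 dB, 21.5°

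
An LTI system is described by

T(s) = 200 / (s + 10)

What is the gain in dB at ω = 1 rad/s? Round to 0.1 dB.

At s = jω = j1:
pole (s+10): 10 + j1 → |·| = √(10²+1²) = √101 ≈ 10.05, ∠ = arctan(1/10) ≈ 5.71°
|T| = 200 / 10.05 ≈ 19.9
Gain = 20 log₁₀(19.9) ≈ 25.98 dB

26.0 dB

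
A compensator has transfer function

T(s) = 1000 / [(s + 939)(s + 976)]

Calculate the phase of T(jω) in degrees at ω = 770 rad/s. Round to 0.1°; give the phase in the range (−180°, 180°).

At s = jω = j770:
pole (s+939): 939 + j770 → |·| = √(939²+770²) = √1474621 ≈ 1214.3, ∠ = arctan(770/939) ≈ 39.35°
pole (s+976): 976 + j770 → |·| = √(976²+770²) = √1545476 ≈ 1243.2, ∠ = arctan(770/976) ≈ 38.27°
∠T = 0.00° − 77.62° = -77.62°

-77.6°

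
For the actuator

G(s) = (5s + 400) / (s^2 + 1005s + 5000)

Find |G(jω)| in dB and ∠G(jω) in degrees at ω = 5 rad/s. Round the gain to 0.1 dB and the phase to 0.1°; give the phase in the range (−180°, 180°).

-24.9 dB, -41.7°

Substitute s = j5:
Numerator: 5(j5) + 400 = 400 + j25
Denominator: (j5)^2 + 1005(j5) + 5000 = 4975 + j5025
|N| = √(400² + 25²) ≈ 400.78, ∠N ≈ 3.58°
|D| = √(4975² + 5025²) ≈ 7071.2, ∠D ≈ 45.29°
|G| = 400.78 / 7071.2 ≈ 0.056678
Gain = 20 log₁₀(0.056678) ≈ -24.93 dB
∠G = 3.58° − 45.29° = -41.71°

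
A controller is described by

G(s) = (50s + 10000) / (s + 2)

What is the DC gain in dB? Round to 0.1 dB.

G(0) = 10000 / 2 = 5000
20 log₁₀(5000) ≈ 73.98 dB

74.0 dB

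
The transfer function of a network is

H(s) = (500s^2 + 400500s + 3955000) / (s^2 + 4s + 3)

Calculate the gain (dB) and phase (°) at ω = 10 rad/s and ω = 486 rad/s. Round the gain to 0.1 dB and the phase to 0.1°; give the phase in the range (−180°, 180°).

ω = 10: 94.5 dB, -111.9°; ω = 486: 59.6 dB, -59.1°

Substitute s = j10:
Numerator: 500(j10)^2 + 400500(j10) + 3955000 = 3905000 + j4005000
Denominator: (j10)^2 + 4(j10) + 3 = -97 + j40
|N| = √(3905000² + 4005000²) ≈ 5.5937e+06, ∠N ≈ 45.72°
|D| = √(97² + 40²) ≈ 104.92, ∠D ≈ 157.59°
|H| = 5.5937e+06 / 104.92 ≈ 53314
Gain = 20 log₁₀(53314) ≈ 94.54 dB
∠H = 45.72° − 157.59° = -111.87°

Substitute s = j486:
Numerator: 500(j486)^2 + 400500(j486) + 3955000 = -114143000 + j194643000
Denominator: (j486)^2 + 4(j486) + 3 = -236193 + j1944
|N| = √(114143000² + 194643000²) ≈ 2.2564e+08, ∠N ≈ 120.39°
|D| = √(236193² + 1944²) ≈ 2.362e+05, ∠D ≈ 179.53°
|H| = 2.2564e+08 / 2.362e+05 ≈ 955.29
Gain = 20 log₁₀(955.29) ≈ 59.60 dB
∠H = 120.39° − 179.53° = -59.14°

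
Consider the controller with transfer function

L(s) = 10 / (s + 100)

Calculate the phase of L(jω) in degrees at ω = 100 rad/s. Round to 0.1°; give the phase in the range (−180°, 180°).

At s = jω = j100:
pole (s+100): 100 + j100 → |·| = √(100²+100²) = √20000 ≈ 141.42, ∠ = arctan(100/100) ≈ 45.00°
∠L = 0.00° − 45.00° = -45.00°

-45.0°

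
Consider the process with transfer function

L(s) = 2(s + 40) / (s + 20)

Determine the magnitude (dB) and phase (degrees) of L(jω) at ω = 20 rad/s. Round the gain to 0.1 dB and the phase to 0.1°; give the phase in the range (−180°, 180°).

10.0 dB, -18.4°

At s = jω = j20:
zero (s+40): 40 + j20 → |·| = √(40²+20²) = √2000 ≈ 44.721, ∠ = arctan(20/40) ≈ 26.57°
pole (s+20): 20 + j20 → |·| = √(20²+20²) = √800 ≈ 28.284, ∠ = arctan(20/20) ≈ 45.00°
|L| = 2 · 44.721 / 28.284 ≈ 3.1623
Gain = 20 log₁₀(3.1623) ≈ 10.00 dB
∠L = 26.57° − 45.00° = -18.43°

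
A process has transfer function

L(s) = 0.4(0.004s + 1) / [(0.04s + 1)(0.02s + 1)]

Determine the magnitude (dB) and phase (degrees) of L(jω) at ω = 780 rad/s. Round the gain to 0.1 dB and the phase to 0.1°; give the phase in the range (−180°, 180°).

-51.4 dB, -102.3°

At ω = 780 rad/s:
zero (1 + j780·0.004) = 1 + j3.12 → |·| ≈ 3.2763, ∠ ≈ 72.23°
pole (1 + j780·0.04) = 1 + j31.2 → |·| ≈ 31.216, ∠ ≈ 88.16°
pole (1 + j780·0.02) = 1 + j15.6 → |·| ≈ 15.632, ∠ ≈ 86.33°
|L| = 0.4 · 3.2763 / (31.216 · 15.632) ≈ 0.0026857
Gain = 20 log₁₀(0.0026857) ≈ -51.42 dB
∠L = (72.23°) − (88.16° + 86.33°) = -102.26°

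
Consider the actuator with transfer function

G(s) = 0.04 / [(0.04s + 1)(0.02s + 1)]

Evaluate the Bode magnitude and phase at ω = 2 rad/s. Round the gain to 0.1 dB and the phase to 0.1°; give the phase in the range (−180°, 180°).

At ω = 2 rad/s:
pole (1 + j2·0.04) = 1 + j0.08 → |·| ≈ 1.0032, ∠ ≈ 4.57°
pole (1 + j2·0.02) = 1 + j0.04 → |·| ≈ 1.0008, ∠ ≈ 2.29°
|G| = 0.04 · 1 / (1.0032 · 1.0008) ≈ 0.039841
Gain = 20 log₁₀(0.039841) ≈ -27.99 dB
∠G = (0°) − (4.57° + 2.29°) = -6.86°

-28.0 dB, -6.9°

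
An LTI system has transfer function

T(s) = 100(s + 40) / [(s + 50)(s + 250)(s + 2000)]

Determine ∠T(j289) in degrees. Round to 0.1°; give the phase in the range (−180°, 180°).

At s = jω = j289:
zero (s+40): 40 + j289 → |·| = √(40²+289²) = √85121 ≈ 291.76, ∠ = arctan(289/40) ≈ 82.12°
pole (s+50): 50 + j289 → |·| = √(50²+289²) = √86021 ≈ 293.29, ∠ = arctan(289/50) ≈ 80.18°
pole (s+250): 250 + j289 → |·| = √(250²+289²) = √146021 ≈ 382.13, ∠ = arctan(289/250) ≈ 49.14°
pole (s+2000): 2000 + j289 → |·| = √(2000²+289²) = √4083521 ≈ 2020.8, ∠ = arctan(289/2000) ≈ 8.22°
∠T = 82.12° − 137.54° = -55.42°

-55.4°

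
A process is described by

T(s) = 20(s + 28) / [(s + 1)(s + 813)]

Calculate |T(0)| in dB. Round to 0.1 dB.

-3.2 dB

T(0) = 20·28 / (1·813) ≈ 0.68881
20 log₁₀(0.68881) ≈ -3.24 dB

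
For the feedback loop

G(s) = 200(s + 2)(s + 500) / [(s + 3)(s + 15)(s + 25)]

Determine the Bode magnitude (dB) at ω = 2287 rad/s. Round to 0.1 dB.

At s = jω = j2287:
zero (s+2): 2 + j2287 → |·| = √(2²+2287²) = √5230373 ≈ 2287, ∠ = arctan(2287/2) ≈ 89.95°
zero (s+500): 500 + j2287 → |·| = √(500²+2287²) = √5480369 ≈ 2341, ∠ = arctan(2287/500) ≈ 77.67°
pole (s+3): 3 + j2287 → |·| = √(3²+2287²) = √5230378 ≈ 2287, ∠ = arctan(2287/3) ≈ 89.92°
pole (s+15): 15 + j2287 → |·| = √(15²+2287²) = √5230594 ≈ 2287, ∠ = arctan(2287/15) ≈ 89.62°
pole (s+25): 25 + j2287 → |·| = √(25²+2287²) = √5230994 ≈ 2287.1, ∠ = arctan(2287/25) ≈ 89.37°
|G| = 200 · 5.3539e+06 / 1.1962e+10 ≈ 0.089515
Gain = 20 log₁₀(0.089515) ≈ -20.96 dB

-21.0 dB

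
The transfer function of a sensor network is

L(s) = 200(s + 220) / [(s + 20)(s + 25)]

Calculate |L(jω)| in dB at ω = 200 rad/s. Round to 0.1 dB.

At s = jω = j200:
zero (s+220): 220 + j200 → |·| = √(220²+200²) = √88400 ≈ 297.32, ∠ = arctan(200/220) ≈ 42.27°
pole (s+20): 20 + j200 → |·| = √(20²+200²) = √40400 ≈ 201, ∠ = arctan(200/20) ≈ 84.29°
pole (s+25): 25 + j200 → |·| = √(25²+200²) = √40625 ≈ 201.56, ∠ = arctan(200/25) ≈ 82.87°
|L| = 200 · 297.32 / 40514 ≈ 1.4677
Gain = 20 log₁₀(1.4677) ≈ 3.33 dB

3.3 dB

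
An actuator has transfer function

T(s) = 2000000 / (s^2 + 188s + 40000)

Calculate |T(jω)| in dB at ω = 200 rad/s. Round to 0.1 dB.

At s = jω = j200:
quadratic: (j200)² + 188·j200 + 40000 = 0 + j37600 → |·| ≈ 37600, ∠ ≈ 90.00°
|T| = 2000000 / 37600 ≈ 53.191
Gain = 20 log₁₀(53.191) ≈ 34.52 dB

34.5 dB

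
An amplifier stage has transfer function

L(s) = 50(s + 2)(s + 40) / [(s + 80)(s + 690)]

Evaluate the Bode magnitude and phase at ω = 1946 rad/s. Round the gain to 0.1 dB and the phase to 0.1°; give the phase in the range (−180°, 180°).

33.5 dB, 20.6°

At s = jω = j1946:
zero (s+2): 2 + j1946 → |·| = √(2²+1946²) = √3786920 ≈ 1946, ∠ = arctan(1946/2) ≈ 89.94°
zero (s+40): 40 + j1946 → |·| = √(40²+1946²) = √3788516 ≈ 1946.4, ∠ = arctan(1946/40) ≈ 88.82°
pole (s+80): 80 + j1946 → |·| = √(80²+1946²) = √3793316 ≈ 1947.6, ∠ = arctan(1946/80) ≈ 87.65°
pole (s+690): 690 + j1946 → |·| = √(690²+1946²) = √4263016 ≈ 2064.7, ∠ = arctan(1946/690) ≈ 70.48°
|L| = 50 · 3.7877e+06 / 4.0212e+06 ≈ 47.097
Gain = 20 log₁₀(47.097) ≈ 33.46 dB
∠L = 178.76° − 158.13° = 20.63°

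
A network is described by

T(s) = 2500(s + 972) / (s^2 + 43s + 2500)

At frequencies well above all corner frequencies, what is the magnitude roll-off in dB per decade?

Each pole contributes −20 dB/decade at high frequency; each zero contributes +20 dB/decade.
Net: 1 zero(s) − 2 pole(s) → -20 dB/decade.

-20 dB/decade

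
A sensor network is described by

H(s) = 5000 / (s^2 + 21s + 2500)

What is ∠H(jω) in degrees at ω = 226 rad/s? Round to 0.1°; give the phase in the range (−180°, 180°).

-174.4°

At s = jω = j226:
quadratic: (j226)² + 21·j226 + 2500 = -48576 + j4746 → |·| ≈ 48807, ∠ ≈ 174.42°
∠H = 0.00° − 174.42° = -174.42°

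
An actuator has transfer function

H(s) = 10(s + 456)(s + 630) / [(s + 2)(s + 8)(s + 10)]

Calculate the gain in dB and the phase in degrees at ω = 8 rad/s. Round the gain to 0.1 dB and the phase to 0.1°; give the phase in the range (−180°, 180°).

67.6 dB, -157.9°

At s = jω = j8:
zero (s+456): 456 + j8 → |·| = √(456²+8²) = √208000 ≈ 456.07, ∠ = arctan(8/456) ≈ 1.01°
zero (s+630): 630 + j8 → |·| = √(630²+8²) = √396964 ≈ 630.05, ∠ = arctan(8/630) ≈ 0.73°
pole (s+2): 2 + j8 → |·| = √(2²+8²) = √68 ≈ 8.2462, ∠ = arctan(8/2) ≈ 75.96°
pole (s+8): 8 + j8 → |·| = √(8²+8²) = √128 ≈ 11.314, ∠ = arctan(8/8) ≈ 45.00°
pole (s+10): 10 + j8 → |·| = √(10²+8²) = √164 ≈ 12.806, ∠ = arctan(8/10) ≈ 38.66°
|H| = 10 · 2.8735e+05 / 1194.8 ≈ 2405
Gain = 20 log₁₀(2405) ≈ 67.62 dB
∠H = 1.74° − 159.62° = -157.88°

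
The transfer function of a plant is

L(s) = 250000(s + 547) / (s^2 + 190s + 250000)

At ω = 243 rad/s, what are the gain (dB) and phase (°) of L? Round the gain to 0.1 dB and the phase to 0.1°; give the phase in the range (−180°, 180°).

57.6 dB, 10.4°

At s = jω = j243:
zero (s+547): 547 + j243 → |·| = √(547²+243²) = √358258 ≈ 598.55, ∠ = arctan(243/547) ≈ 23.95°
quadratic: (j243)² + 190·j243 + 250000 = 190951 + j46170 → |·| ≈ 1.9645e+05, ∠ ≈ 13.59°
|L| = 250000 · 598.55 / 1.9645e+05 ≈ 761.71
Gain = 20 log₁₀(761.71) ≈ 57.64 dB
∠L = 23.95° − 13.59° = 10.36°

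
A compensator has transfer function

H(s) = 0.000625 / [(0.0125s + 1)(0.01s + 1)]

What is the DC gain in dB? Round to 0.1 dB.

H(0) = 0.000625 · 1 / 1 = 0.000625
20 log₁₀(0.000625) ≈ -64.08 dB

-64.1 dB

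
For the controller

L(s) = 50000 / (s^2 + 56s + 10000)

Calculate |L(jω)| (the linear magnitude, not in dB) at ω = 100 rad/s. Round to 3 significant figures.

8.93

At s = jω = j100:
quadratic: (j100)² + 56·j100 + 10000 = 0 + j5600 → |·| ≈ 5600, ∠ ≈ 90.00°
|L| = 50000 / 5600 ≈ 8.9286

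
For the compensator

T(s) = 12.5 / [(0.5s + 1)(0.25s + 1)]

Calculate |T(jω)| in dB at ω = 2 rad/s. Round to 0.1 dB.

At ω = 2 rad/s:
pole (1 + j2·0.5) = 1 + j1 → |·| ≈ 1.4142, ∠ ≈ 45.00°
pole (1 + j2·0.25) = 1 + j0.5 → |·| ≈ 1.118, ∠ ≈ 26.57°
|T| = 12.5 · 1 / (1.4142 · 1.118) ≈ 7.906
Gain = 20 log₁₀(7.906) ≈ 17.96 dB

18.0 dB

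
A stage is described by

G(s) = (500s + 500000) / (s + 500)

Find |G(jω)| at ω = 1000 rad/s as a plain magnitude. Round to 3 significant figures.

Substitute s = j1000:
Numerator: 500(j1000) + 500000 = 500000 + j500000
Denominator: (j1000) + 500 = 500 + j1000
|N| = √(500000² + 500000²) ≈ 7.0711e+05, ∠N ≈ 45.00°
|D| = √(500² + 1000²) ≈ 1118, ∠D ≈ 63.43°
|G| = 7.0711e+05 / 1118 ≈ 632.48

632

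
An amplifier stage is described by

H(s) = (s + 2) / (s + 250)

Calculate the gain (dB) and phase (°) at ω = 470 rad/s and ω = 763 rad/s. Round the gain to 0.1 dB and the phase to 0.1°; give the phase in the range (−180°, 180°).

ω = 470: -1.1 dB, 27.8°; ω = 763: -0.4 dB, 18.0°

Substitute s = j470:
Numerator: (j470) + 2 = 2 + j470
Denominator: (j470) + 250 = 250 + j470
|N| = √(2² + 470²) ≈ 470, ∠N ≈ 89.76°
|D| = √(250² + 470²) ≈ 532.35, ∠D ≈ 61.99°
|H| = 470 / 532.35 ≈ 0.88288
Gain = 20 log₁₀(0.88288) ≈ -1.08 dB
∠H = 89.76° − 61.99° = 27.77°

Substitute s = j763:
Numerator: (j763) + 2 = 2 + j763
Denominator: (j763) + 250 = 250 + j763
|N| = √(2² + 763²) ≈ 763, ∠N ≈ 89.85°
|D| = √(250² + 763²) ≈ 802.91, ∠D ≈ 71.86°
|H| = 763 / 802.91 ≈ 0.95029
Gain = 20 log₁₀(0.95029) ≈ -0.44 dB
∠H = 89.85° − 71.86° = 17.99°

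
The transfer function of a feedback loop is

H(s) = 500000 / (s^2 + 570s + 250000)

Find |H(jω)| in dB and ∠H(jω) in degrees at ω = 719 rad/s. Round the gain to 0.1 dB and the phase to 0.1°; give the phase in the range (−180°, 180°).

0.2 dB, -123.1°

At s = jω = j719:
quadratic: (j719)² + 570·j719 + 250000 = -266961 + j409830 → |·| ≈ 4.8911e+05, ∠ ≈ 123.08°
|H| = 500000 / 4.8911e+05 ≈ 1.0223
Gain = 20 log₁₀(1.0223) ≈ 0.19 dB
∠H = 0.00° − 123.08° = -123.08°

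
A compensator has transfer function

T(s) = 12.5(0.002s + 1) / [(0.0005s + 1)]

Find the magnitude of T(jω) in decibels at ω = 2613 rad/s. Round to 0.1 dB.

At ω = 2613 rad/s:
zero (1 + j2613·0.002) = 1 + j5.226 → |·| ≈ 5.3208, ∠ ≈ 79.17°
pole (1 + j2613·0.0005) = 1 + j1.3065 → |·| ≈ 1.6453, ∠ ≈ 52.57°
|T| = 12.5 · 5.3208 / (1.6453) ≈ 40.424
Gain = 20 log₁₀(40.424) ≈ 32.13 dB

32.1 dB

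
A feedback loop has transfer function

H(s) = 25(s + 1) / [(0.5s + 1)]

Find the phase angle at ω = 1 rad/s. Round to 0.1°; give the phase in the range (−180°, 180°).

At ω = 1 rad/s:
zero (1 + j1·1) = 1 + j1 → |·| ≈ 1.4142, ∠ ≈ 45.00°
pole (1 + j1·0.5) = 1 + j0.5 → |·| ≈ 1.118, ∠ ≈ 26.57°
∠H = (45.00°) − (26.57°) = 18.43°

18.4°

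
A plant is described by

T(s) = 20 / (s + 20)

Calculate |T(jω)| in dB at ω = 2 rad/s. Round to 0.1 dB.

-0.0 dB

At s = jω = j2:
pole (s+20): 20 + j2 → |·| = √(20²+2²) = √404 ≈ 20.1, ∠ = arctan(2/20) ≈ 5.71°
|T| = 20 / 20.1 ≈ 0.99502
Gain = 20 log₁₀(0.99502) ≈ -0.04 dB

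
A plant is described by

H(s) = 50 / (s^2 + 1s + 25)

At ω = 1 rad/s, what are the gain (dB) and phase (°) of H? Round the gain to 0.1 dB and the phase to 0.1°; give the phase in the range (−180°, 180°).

6.4 dB, -2.4°

At s = jω = j1:
quadratic: (j1)² + 1·j1 + 25 = 24 + j1 → |·| ≈ 24.021, ∠ ≈ 2.39°
|H| = 50 / 24.021 ≈ 2.0815
Gain = 20 log₁₀(2.0815) ≈ 6.37 dB
∠H = 0.00° − 2.39° = -2.39°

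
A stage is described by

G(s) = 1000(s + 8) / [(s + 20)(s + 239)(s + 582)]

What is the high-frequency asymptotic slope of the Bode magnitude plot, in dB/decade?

-40 dB/decade

Each pole contributes −20 dB/decade at high frequency; each zero contributes +20 dB/decade.
Net: 1 zero(s) − 3 pole(s) → -40 dB/decade.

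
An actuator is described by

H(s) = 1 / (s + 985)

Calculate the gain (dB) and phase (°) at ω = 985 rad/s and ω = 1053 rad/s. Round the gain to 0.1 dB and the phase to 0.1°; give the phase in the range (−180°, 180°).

Substitute s = j985:
Numerator: 1 = 1 + j0
Denominator: (j985) + 985 = 985 + j985
|N| = √(1² + 0²) ≈ 1, ∠N ≈ 0.00°
|D| = √(985² + 985²) ≈ 1393, ∠D ≈ 45.00°
|H| = 1 / 1393 ≈ 0.00071788
Gain = 20 log₁₀(0.00071788) ≈ -62.88 dB
∠H = 0.00° − 45.00° = -45.00°

Substitute s = j1053:
Numerator: 1 = 1 + j0
Denominator: (j1053) + 985 = 985 + j1053
|N| = √(1² + 0²) ≈ 1, ∠N ≈ 0.00°
|D| = √(985² + 1053²) ≈ 1441.9, ∠D ≈ 46.91°
|H| = 1 / 1441.9 ≈ 0.00069353
Gain = 20 log₁₀(0.00069353) ≈ -63.18 dB
∠H = 0.00° − 46.91° = -46.91°

ω = 985: -62.9 dB, -45.0°; ω = 1053: -63.2 dB, -46.9°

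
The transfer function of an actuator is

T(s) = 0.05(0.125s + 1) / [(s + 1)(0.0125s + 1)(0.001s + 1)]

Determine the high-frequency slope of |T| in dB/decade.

Each pole contributes −20 dB/decade at high frequency; each zero contributes +20 dB/decade.
Net: 1 zero(s) − 3 pole(s) → -40 dB/decade.

-40 dB/decade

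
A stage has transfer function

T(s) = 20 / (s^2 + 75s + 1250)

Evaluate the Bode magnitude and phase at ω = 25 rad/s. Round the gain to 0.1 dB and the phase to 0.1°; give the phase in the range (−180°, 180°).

-39.9 dB, -71.6°

Substitute s = j25:
Numerator: 20 = 20 + j0
Denominator: (j25)^2 + 75(j25) + 1250 = 625 + j1875
|N| = √(20² + 0²) ≈ 20, ∠N ≈ 0.00°
|D| = √(625² + 1875²) ≈ 1976.4, ∠D ≈ 71.57°
|T| = 20 / 1976.4 ≈ 0.010119
Gain = 20 log₁₀(0.010119) ≈ -39.90 dB
∠T = 0.00° − 71.57° = -71.57°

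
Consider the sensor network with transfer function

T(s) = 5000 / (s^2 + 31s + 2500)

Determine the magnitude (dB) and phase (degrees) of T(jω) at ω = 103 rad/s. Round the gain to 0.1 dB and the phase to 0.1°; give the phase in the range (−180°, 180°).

At s = jω = j103:
quadratic: (j103)² + 31·j103 + 2500 = -8109 + j3193 → |·| ≈ 8715, ∠ ≈ 158.51°
|T| = 5000 / 8715 ≈ 0.57372
Gain = 20 log₁₀(0.57372) ≈ -4.83 dB
∠T = 0.00° − 158.51° = -158.51°

-4.8 dB, -158.5°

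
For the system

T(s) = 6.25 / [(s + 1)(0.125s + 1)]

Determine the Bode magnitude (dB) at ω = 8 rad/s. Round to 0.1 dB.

At ω = 8 rad/s:
pole (1 + j8·1) = 1 + j8 → |·| ≈ 8.0623, ∠ ≈ 82.87°
pole (1 + j8·0.125) = 1 + j1 → |·| ≈ 1.4142, ∠ ≈ 45.00°
|T| = 6.25 · 1 / (8.0623 · 1.4142) ≈ 0.54816
Gain = 20 log₁₀(0.54816) ≈ -5.22 dB

-5.2 dB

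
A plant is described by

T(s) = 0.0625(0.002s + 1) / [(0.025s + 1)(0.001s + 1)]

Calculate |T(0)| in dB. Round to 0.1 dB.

-24.1 dB

T(0) = 0.0625 · 1 / 1 = 0.0625
20 log₁₀(0.0625) ≈ -24.08 dB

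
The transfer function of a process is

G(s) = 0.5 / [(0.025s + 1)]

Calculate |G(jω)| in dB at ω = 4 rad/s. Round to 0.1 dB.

-6.1 dB

At ω = 4 rad/s:
pole (1 + j4·0.025) = 1 + j0.1 → |·| ≈ 1.005, ∠ ≈ 5.71°
|G| = 0.5 · 1 / (1.005) ≈ 0.49751
Gain = 20 log₁₀(0.49751) ≈ -6.06 dB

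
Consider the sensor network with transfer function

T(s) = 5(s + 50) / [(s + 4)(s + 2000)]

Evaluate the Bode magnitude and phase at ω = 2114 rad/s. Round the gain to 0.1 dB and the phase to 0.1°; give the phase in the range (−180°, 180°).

-55.3 dB, -47.8°

At s = jω = j2114:
zero (s+50): 50 + j2114 → |·| = √(50²+2114²) = √4471496 ≈ 2114.6, ∠ = arctan(2114/50) ≈ 88.65°
pole (s+4): 4 + j2114 → |·| = √(4²+2114²) = √4469012 ≈ 2114, ∠ = arctan(2114/4) ≈ 89.89°
pole (s+2000): 2000 + j2114 → |·| = √(2000²+2114²) = √8468996 ≈ 2910.2, ∠ = arctan(2114/2000) ≈ 46.59°
|T| = 5 · 2114.6 / 6.1522e+06 ≈ 0.0017186
Gain = 20 log₁₀(0.0017186) ≈ -55.30 dB
∠T = 88.65° − 136.48° = -47.83°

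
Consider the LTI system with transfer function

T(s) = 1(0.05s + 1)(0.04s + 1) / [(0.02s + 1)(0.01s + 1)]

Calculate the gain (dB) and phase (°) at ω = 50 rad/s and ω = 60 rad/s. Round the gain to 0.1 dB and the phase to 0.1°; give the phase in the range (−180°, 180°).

At ω = 50 rad/s:
zero (1 + j50·0.05) = 1 + j2.5 → |·| ≈ 2.6926, ∠ ≈ 68.20°
zero (1 + j50·0.04) = 1 + j2 → |·| ≈ 2.2361, ∠ ≈ 63.43°
pole (1 + j50·0.02) = 1 + j1 → |·| ≈ 1.4142, ∠ ≈ 45.00°
pole (1 + j50·0.01) = 1 + j0.5 → |·| ≈ 1.118, ∠ ≈ 26.57°
|T| = 1 · 2.6926 · 2.2361 / (1.4142 · 1.118) ≈ 3.8081
Gain = 20 log₁₀(3.8081) ≈ 11.61 dB
∠T = (68.20° + 63.43°) − (45.00° + 26.57°) = 60.06°

At ω = 60 rad/s:
zero (1 + j60·0.05) = 1 + j3 → |·| ≈ 3.1623, ∠ ≈ 71.57°
zero (1 + j60·0.04) = 1 + j2.4 → |·| ≈ 2.6, ∠ ≈ 67.38°
pole (1 + j60·0.02) = 1 + j1.2 → |·| ≈ 1.562, ∠ ≈ 50.19°
pole (1 + j60·0.01) = 1 + j0.6 → |·| ≈ 1.1662, ∠ ≈ 30.96°
|T| = 1 · 3.1623 · 2.6 / (1.562 · 1.1662) ≈ 4.5136
Gain = 20 log₁₀(4.5136) ≈ 13.09 dB
∠T = (71.57° + 67.38°) − (50.19° + 30.96°) = 57.80°

ω = 50: 11.6 dB, 60.1°; ω = 60: 13.1 dB, 57.8°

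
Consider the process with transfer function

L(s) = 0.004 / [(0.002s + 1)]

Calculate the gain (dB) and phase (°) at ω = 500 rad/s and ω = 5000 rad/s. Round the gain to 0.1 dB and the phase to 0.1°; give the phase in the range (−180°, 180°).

At ω = 500 rad/s:
pole (1 + j500·0.002) = 1 + j1 → |·| ≈ 1.4142, ∠ ≈ 45.00°
|L| = 0.004 · 1 / (1.4142) ≈ 0.0028285
Gain = 20 log₁₀(0.0028285) ≈ -50.97 dB
∠L = (0°) − (45.00°) = -45.00°

At ω = 5000 rad/s:
pole (1 + j5000·0.002) = 1 + j10 → |·| ≈ 10.05, ∠ ≈ 84.29°
|L| = 0.004 · 1 / (10.05) ≈ 0.00039801
Gain = 20 log₁₀(0.00039801) ≈ -68.00 dB
∠L = (0°) − (84.29°) = -84.29°

ω = 500: -51.0 dB, -45.0°; ω = 5000: -68.0 dB, -84.3°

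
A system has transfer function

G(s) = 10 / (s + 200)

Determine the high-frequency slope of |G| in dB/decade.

-20 dB/decade

Each pole contributes −20 dB/decade at high frequency; each zero contributes +20 dB/decade.
Net: 0 zero(s) − 1 pole(s) → -20 dB/decade.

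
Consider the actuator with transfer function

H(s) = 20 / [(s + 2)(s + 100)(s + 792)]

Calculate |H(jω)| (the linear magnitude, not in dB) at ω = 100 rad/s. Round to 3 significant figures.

At s = jω = j100:
pole (s+2): 2 + j100 → |·| = √(2²+100²) = √10004 ≈ 100.02, ∠ = arctan(100/2) ≈ 88.85°
pole (s+100): 100 + j100 → |·| = √(100²+100²) = √20000 ≈ 141.42, ∠ = arctan(100/100) ≈ 45.00°
pole (s+792): 792 + j100 → |·| = √(792²+100²) = √637264 ≈ 798.29, ∠ = arctan(100/792) ≈ 7.20°
|H| = 20 / 1.1292e+07 ≈ 1.7712e-06

1.77e-06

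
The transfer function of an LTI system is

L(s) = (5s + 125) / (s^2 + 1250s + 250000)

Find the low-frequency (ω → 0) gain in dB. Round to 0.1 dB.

-66.0 dB

L(0) = 125 / 250000 = 0.0005
20 log₁₀(0.0005) ≈ -66.02 dB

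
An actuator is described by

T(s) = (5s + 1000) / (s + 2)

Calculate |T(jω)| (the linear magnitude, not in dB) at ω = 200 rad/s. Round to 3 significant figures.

Substitute s = j200:
Numerator: 5(j200) + 1000 = 1000 + j1000
Denominator: (j200) + 2 = 2 + j200
|N| = √(1000² + 1000²) ≈ 1414.2, ∠N ≈ 45.00°
|D| = √(2² + 200²) ≈ 200.01, ∠D ≈ 89.43°
|T| = 1414.2 / 200.01 ≈ 7.0706

7.07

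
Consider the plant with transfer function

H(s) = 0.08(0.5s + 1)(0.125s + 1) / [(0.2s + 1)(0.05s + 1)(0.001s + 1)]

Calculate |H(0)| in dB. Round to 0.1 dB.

-21.9 dB

H(0) = 0.08 · 1 / 1 = 0.08
20 log₁₀(0.08) ≈ -21.94 dB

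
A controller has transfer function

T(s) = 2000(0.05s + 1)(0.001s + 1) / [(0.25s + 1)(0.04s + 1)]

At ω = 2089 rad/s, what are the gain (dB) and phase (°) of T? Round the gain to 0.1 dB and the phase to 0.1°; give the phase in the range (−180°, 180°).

20.9 dB, -25.3°

At ω = 2089 rad/s:
zero (1 + j2089·0.05) = 1 + j104.45 → |·| ≈ 104.45, ∠ ≈ 89.45°
zero (1 + j2089·0.001) = 1 + j2.089 → |·| ≈ 2.316, ∠ ≈ 64.42°
pole (1 + j2089·0.25) = 1 + j522.25 → |·| ≈ 522.25, ∠ ≈ 89.89°
pole (1 + j2089·0.04) = 1 + j83.56 → |·| ≈ 83.566, ∠ ≈ 89.31°
|T| = 2000 · 104.45 · 2.316 / (522.25 · 83.566) ≈ 11.086
Gain = 20 log₁₀(11.086) ≈ 20.90 dB
∠T = (89.45° + 64.42°) − (89.89° + 89.31°) = -25.33°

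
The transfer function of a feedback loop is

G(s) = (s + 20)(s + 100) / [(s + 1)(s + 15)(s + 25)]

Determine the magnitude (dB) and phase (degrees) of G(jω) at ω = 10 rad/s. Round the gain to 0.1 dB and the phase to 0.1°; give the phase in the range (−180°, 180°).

At s = jω = j10:
zero (s+20): 20 + j10 → |·| = √(20²+10²) = √500 ≈ 22.361, ∠ = arctan(10/20) ≈ 26.57°
zero (s+100): 100 + j10 → |·| = √(100²+10²) = √10100 ≈ 100.5, ∠ = arctan(10/100) ≈ 5.71°
pole (s+1): 1 + j10 → |·| = √(1²+10²) = √101 ≈ 10.05, ∠ = arctan(10/1) ≈ 84.29°
pole (s+15): 15 + j10 → |·| = √(15²+10²) = √325 ≈ 18.028, ∠ = arctan(10/15) ≈ 33.69°
pole (s+25): 25 + j10 → |·| = √(25²+10²) = √725 ≈ 26.926, ∠ = arctan(10/25) ≈ 21.80°
|G| = 1 · 2247.3 / 4878.5 ≈ 0.46065
Gain = 20 log₁₀(0.46065) ≈ -6.73 dB
∠G = 32.28° − 139.78° = -107.50°

-6.7 dB, -107.5°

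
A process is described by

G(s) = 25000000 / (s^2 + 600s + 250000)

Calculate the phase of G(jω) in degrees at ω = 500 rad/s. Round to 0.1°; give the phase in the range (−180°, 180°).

At s = jω = j500:
quadratic: (j500)² + 600·j500 + 250000 = 0 + j300000 → |·| ≈ 3e+05, ∠ ≈ 90.00°
∠G = 0.00° − 90.00° = -90.00°

-90.0°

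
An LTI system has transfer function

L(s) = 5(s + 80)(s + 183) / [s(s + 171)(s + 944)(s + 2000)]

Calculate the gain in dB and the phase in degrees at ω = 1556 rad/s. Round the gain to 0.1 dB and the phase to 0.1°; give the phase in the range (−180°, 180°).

-119.3 dB, -100.0°

At s = jω = j1556:
zero (s+80): 80 + j1556 → |·| = √(80²+1556²) = √2427536 ≈ 1558.1, ∠ = arctan(1556/80) ≈ 87.06°
zero (s+183): 183 + j1556 → |·| = √(183²+1556²) = √2454625 ≈ 1566.7, ∠ = arctan(1556/183) ≈ 83.29°
pole (s+171): 171 + j1556 → |·| = √(171²+1556²) = √2450377 ≈ 1565.4, ∠ = arctan(1556/171) ≈ 83.73°
pole (s+944): 944 + j1556 → |·| = √(944²+1556²) = √3312272 ≈ 1820, ∠ = arctan(1556/944) ≈ 58.76°
pole (s+2000): 2000 + j1556 → |·| = √(2000²+1556²) = √6421136 ≈ 2534, ∠ = arctan(1556/2000) ≈ 37.88°
pole at origin: |s| = 1556, ∠ = 90.00° (in denominator)
|L| = 5 · 2.4411e+06 / 1.1233e+13 ≈ 1.0866e-06
Gain = 20 log₁₀(1.0866e-06) ≈ -119.28 dB
∠L = 170.35° − 270.37° = -100.02°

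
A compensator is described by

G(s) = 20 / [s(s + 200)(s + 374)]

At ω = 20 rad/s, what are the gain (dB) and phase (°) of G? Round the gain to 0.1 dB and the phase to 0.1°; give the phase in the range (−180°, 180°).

At s = jω = j20:
pole (s+200): 200 + j20 → |·| = √(200²+20²) = √40400 ≈ 201, ∠ = arctan(20/200) ≈ 5.71°
pole (s+374): 374 + j20 → |·| = √(374²+20²) = √140276 ≈ 374.53, ∠ = arctan(20/374) ≈ 3.06°
pole at origin: |s| = 20, ∠ = 90.00° (in denominator)
|G| = 20 / 1.5056e+06 ≈ 1.3284e-05
Gain = 20 log₁₀(1.3284e-05) ≈ -97.53 dB
∠G = 0.00° − 98.77° = -98.77°

-97.5 dB, -98.8°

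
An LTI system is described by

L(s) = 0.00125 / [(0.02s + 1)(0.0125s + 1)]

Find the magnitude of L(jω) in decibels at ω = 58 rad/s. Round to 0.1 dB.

-63.6 dB

At ω = 58 rad/s:
pole (1 + j58·0.02) = 1 + j1.16 → |·| ≈ 1.5315, ∠ ≈ 49.24°
pole (1 + j58·0.0125) = 1 + j0.725 → |·| ≈ 1.2352, ∠ ≈ 35.94°
|L| = 0.00125 · 1 / (1.5315 · 1.2352) ≈ 0.00066078
Gain = 20 log₁₀(0.00066078) ≈ -63.60 dB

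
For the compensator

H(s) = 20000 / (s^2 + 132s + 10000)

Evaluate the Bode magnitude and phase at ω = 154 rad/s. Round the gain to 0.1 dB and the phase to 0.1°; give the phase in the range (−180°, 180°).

-1.8 dB, -124.0°

At s = jω = j154:
quadratic: (j154)² + 132·j154 + 10000 = -13716 + j20328 → |·| ≈ 24523, ∠ ≈ 124.01°
|H| = 20000 / 24523 ≈ 0.81556
Gain = 20 log₁₀(0.81556) ≈ -1.77 dB
∠H = 0.00° − 124.01° = -124.01°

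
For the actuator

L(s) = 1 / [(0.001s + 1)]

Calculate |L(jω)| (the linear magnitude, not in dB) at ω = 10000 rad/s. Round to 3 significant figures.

0.0995

At ω = 10000 rad/s:
pole (1 + j10000·0.001) = 1 + j10 → |·| ≈ 10.05, ∠ ≈ 84.29°
|L| = 1 · 1 / (10.05) ≈ 0.099502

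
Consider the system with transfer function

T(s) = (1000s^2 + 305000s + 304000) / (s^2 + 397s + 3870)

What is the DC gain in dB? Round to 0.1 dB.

T(0) = 304000 / 3870 ≈ 78.553
20 log₁₀(78.553) ≈ 37.90 dB

37.9 dB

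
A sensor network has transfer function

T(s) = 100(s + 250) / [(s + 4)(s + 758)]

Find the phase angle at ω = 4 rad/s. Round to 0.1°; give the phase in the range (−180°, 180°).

-44.4°

At s = jω = j4:
zero (s+250): 250 + j4 → |·| = √(250²+4²) = √62516 ≈ 250.03, ∠ = arctan(4/250) ≈ 0.92°
pole (s+4): 4 + j4 → |·| = √(4²+4²) = √32 ≈ 5.6569, ∠ = arctan(4/4) ≈ 45.00°
pole (s+758): 758 + j4 → |·| = √(758²+4²) = √574580 ≈ 758.01, ∠ = arctan(4/758) ≈ 0.30°
∠T = 0.92° − 45.30° = -44.38°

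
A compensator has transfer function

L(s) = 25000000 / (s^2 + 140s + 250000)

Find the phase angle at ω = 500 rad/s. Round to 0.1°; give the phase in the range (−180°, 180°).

At s = jω = j500:
quadratic: (j500)² + 140·j500 + 250000 = 0 + j70000 → |·| ≈ 70000, ∠ ≈ 90.00°
∠L = 0.00° − 90.00° = -90.00°

-90.0°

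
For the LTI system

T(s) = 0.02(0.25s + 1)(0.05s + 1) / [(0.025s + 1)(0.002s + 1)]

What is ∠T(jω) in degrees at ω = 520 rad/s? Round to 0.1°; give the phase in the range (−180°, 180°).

At ω = 520 rad/s:
zero (1 + j520·0.25) = 1 + j130 → |·| ≈ 130, ∠ ≈ 89.56°
zero (1 + j520·0.05) = 1 + j26 → |·| ≈ 26.019, ∠ ≈ 87.80°
pole (1 + j520·0.025) = 1 + j13 → |·| ≈ 13.038, ∠ ≈ 85.60°
pole (1 + j520·0.002) = 1 + j1.04 → |·| ≈ 1.4428, ∠ ≈ 46.12°
∠T = (89.56° + 87.80°) − (85.60° + 46.12°) = 45.64°

45.6°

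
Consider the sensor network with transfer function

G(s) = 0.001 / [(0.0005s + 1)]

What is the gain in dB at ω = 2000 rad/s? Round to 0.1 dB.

At ω = 2000 rad/s:
pole (1 + j2000·0.0005) = 1 + j1 → |·| ≈ 1.4142, ∠ ≈ 45.00°
|G| = 0.001 · 1 / (1.4142) ≈ 0.00070711
Gain = 20 log₁₀(0.00070711) ≈ -63.01 dB

-63.0 dB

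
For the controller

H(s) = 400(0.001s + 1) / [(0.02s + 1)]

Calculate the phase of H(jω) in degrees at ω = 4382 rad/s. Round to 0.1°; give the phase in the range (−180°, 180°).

At ω = 4382 rad/s:
zero (1 + j4382·0.001) = 1 + j4.382 → |·| ≈ 4.4947, ∠ ≈ 77.14°
pole (1 + j4382·0.02) = 1 + j87.64 → |·| ≈ 87.646, ∠ ≈ 89.35°
∠H = (77.14°) − (89.35°) = -12.21°

-12.2°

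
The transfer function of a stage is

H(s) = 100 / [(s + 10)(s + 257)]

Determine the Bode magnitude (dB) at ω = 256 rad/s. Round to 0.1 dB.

At s = jω = j256:
pole (s+10): 10 + j256 → |·| = √(10²+256²) = √65636 ≈ 256.2, ∠ = arctan(256/10) ≈ 87.76°
pole (s+257): 257 + j256 → |·| = √(257²+256²) = √131585 ≈ 362.75, ∠ = arctan(256/257) ≈ 44.89°
|H| = 100 / 92937 ≈ 0.001076
Gain = 20 log₁₀(0.001076) ≈ -59.36 dB

-59.4 dB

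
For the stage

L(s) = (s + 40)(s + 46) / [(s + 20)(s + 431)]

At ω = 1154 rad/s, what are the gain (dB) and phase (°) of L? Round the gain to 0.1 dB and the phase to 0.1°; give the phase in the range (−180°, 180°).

At s = jω = j1154:
zero (s+40): 40 + j1154 → |·| = √(40²+1154²) = √1333316 ≈ 1154.7, ∠ = arctan(1154/40) ≈ 88.01°
zero (s+46): 46 + j1154 → |·| = √(46²+1154²) = √1333832 ≈ 1154.9, ∠ = arctan(1154/46) ≈ 87.72°
pole (s+20): 20 + j1154 → |·| = √(20²+1154²) = √1332116 ≈ 1154.2, ∠ = arctan(1154/20) ≈ 89.01°
pole (s+431): 431 + j1154 → |·| = √(431²+1154²) = √1517477 ≈ 1231.9, ∠ = arctan(1154/431) ≈ 69.52°
|L| = 1 · 1.3336e+06 / 1.4219e+06 ≈ 0.9379
Gain = 20 log₁₀(0.9379) ≈ -0.56 dB
∠L = 175.73° − 158.53° = 17.20°

-0.6 dB, 17.2°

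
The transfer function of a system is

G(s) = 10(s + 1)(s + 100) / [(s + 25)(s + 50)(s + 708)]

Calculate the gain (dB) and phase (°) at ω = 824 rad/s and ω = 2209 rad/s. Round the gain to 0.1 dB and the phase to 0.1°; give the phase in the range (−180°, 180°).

ω = 824: -40.7 dB, -51.1°; ω = 2209: -47.3 dB, -72.9°

At s = jω = j824:
zero (s+1): 1 + j824 → |·| = √(1²+824²) = √678977 ≈ 824, ∠ = arctan(824/1) ≈ 89.93°
zero (s+100): 100 + j824 → |·| = √(100²+824²) = √688976 ≈ 830.05, ∠ = arctan(824/100) ≈ 83.08°
pole (s+25): 25 + j824 → |·| = √(25²+824²) = √679601 ≈ 824.38, ∠ = arctan(824/25) ≈ 88.26°
pole (s+50): 50 + j824 → |·| = √(50²+824²) = √681476 ≈ 825.52, ∠ = arctan(824/50) ≈ 86.53°
pole (s+708): 708 + j824 → |·| = √(708²+824²) = √1180240 ≈ 1086.4, ∠ = arctan(824/708) ≈ 49.33°
|G| = 10 · 6.8396e+05 / 7.3934e+08 ≈ 0.009251
Gain = 20 log₁₀(0.009251) ≈ -40.68 dB
∠G = 173.01° − 224.12° = -51.11°

At s = jω = j2209:
zero (s+1): 1 + j2209 → |·| = √(1²+2209²) = √4879682 ≈ 2209, ∠ = arctan(2209/1) ≈ 89.97°
zero (s+100): 100 + j2209 → |·| = √(100²+2209²) = √4889681 ≈ 2211.3, ∠ = arctan(2209/100) ≈ 87.41°
pole (s+25): 25 + j2209 → |·| = √(25²+2209²) = √4880306 ≈ 2209.1, ∠ = arctan(2209/25) ≈ 89.35°
pole (s+50): 50 + j2209 → |·| = √(50²+2209²) = √4882181 ≈ 2209.6, ∠ = arctan(2209/50) ≈ 88.70°
pole (s+708): 708 + j2209 → |·| = √(708²+2209²) = √5380945 ≈ 2319.7, ∠ = arctan(2209/708) ≈ 72.23°
|G| = 10 · 4.8848e+06 / 1.1323e+10 ≈ 0.0043141
Gain = 20 log₁₀(0.0043141) ≈ -47.30 dB
∠G = 177.38° − 250.28° = -72.90°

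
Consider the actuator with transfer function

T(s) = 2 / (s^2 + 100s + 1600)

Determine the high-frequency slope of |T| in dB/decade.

Each pole contributes −20 dB/decade at high frequency; each zero contributes +20 dB/decade.
Net: 0 zero(s) − 2 pole(s) → -40 dB/decade.

-40 dB/decade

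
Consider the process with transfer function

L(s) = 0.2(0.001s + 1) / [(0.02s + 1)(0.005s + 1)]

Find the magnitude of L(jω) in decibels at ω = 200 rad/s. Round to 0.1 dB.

-29.1 dB

At ω = 200 rad/s:
zero (1 + j200·0.001) = 1 + j0.2 → |·| ≈ 1.0198, ∠ ≈ 11.31°
pole (1 + j200·0.02) = 1 + j4 → |·| ≈ 4.1231, ∠ ≈ 75.96°
pole (1 + j200·0.005) = 1 + j1 → |·| ≈ 1.4142, ∠ ≈ 45.00°
|L| = 0.2 · 1.0198 / (4.1231 · 1.4142) ≈ 0.034979
Gain = 20 log₁₀(0.034979) ≈ -29.12 dB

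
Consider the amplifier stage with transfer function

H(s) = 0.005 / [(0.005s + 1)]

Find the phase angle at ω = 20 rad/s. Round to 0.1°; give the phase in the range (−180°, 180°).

At ω = 20 rad/s:
pole (1 + j20·0.005) = 1 + j0.1 → |·| ≈ 1.005, ∠ ≈ 5.71°
∠H = (0°) − (5.71°) = -5.71°

-5.7°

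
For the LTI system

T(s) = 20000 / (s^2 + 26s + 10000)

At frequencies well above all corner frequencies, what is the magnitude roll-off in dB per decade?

-40 dB/decade

Each pole contributes −20 dB/decade at high frequency; each zero contributes +20 dB/decade.
Net: 0 zero(s) − 2 pole(s) → -40 dB/decade.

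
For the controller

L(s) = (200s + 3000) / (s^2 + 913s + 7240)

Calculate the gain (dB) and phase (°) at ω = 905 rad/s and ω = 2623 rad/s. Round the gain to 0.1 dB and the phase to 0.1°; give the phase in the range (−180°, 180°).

ω = 905: -16.1 dB, -45.4°; ω = 2623: -22.8 dB, -71.1°

Substitute s = j905:
Numerator: 200(j905) + 3000 = 3000 + j181000
Denominator: (j905)^2 + 913(j905) + 7240 = -811785 + j826265
|N| = √(3000² + 181000²) ≈ 1.8102e+05, ∠N ≈ 89.05°
|D| = √(811785² + 826265²) ≈ 1.1583e+06, ∠D ≈ 134.49°
|L| = 1.8102e+05 / 1.1583e+06 ≈ 0.15628
Gain = 20 log₁₀(0.15628) ≈ -16.12 dB
∠L = 89.05° − 134.49° = -45.44°

Substitute s = j2623:
Numerator: 200(j2623) + 3000 = 3000 + j524600
Denominator: (j2623)^2 + 913(j2623) + 7240 = -6872889 + j2394799
|N| = √(3000² + 524600²) ≈ 5.2461e+05, ∠N ≈ 89.67°
|D| = √(6872889² + 2394799²) ≈ 7.2782e+06, ∠D ≈ 160.79°
|L| = 5.2461e+05 / 7.2782e+06 ≈ 0.07208
Gain = 20 log₁₀(0.07208) ≈ -22.84 dB
∠L = 89.67° − 160.79° = -71.12°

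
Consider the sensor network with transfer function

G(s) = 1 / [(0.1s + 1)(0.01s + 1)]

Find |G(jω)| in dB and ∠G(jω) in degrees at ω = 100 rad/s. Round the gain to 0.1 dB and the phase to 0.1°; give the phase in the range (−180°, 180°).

At ω = 100 rad/s:
pole (1 + j100·0.1) = 1 + j10 → |·| ≈ 10.05, ∠ ≈ 84.29°
pole (1 + j100·0.01) = 1 + j1 → |·| ≈ 1.4142, ∠ ≈ 45.00°
|G| = 1 · 1 / (10.05 · 1.4142) ≈ 0.07036
Gain = 20 log₁₀(0.07036) ≈ -23.05 dB
∠G = (0°) − (84.29° + 45.00°) = -129.29°

-23.1 dB, -129.3°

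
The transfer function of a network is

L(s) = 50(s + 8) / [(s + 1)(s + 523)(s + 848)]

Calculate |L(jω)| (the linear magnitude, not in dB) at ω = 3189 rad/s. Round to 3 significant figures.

4.69e-06

At s = jω = j3189:
zero (s+8): 8 + j3189 → |·| = √(8²+3189²) = √10169785 ≈ 3189, ∠ = arctan(3189/8) ≈ 89.86°
pole (s+1): 1 + j3189 → |·| = √(1²+3189²) = √10169722 ≈ 3189, ∠ = arctan(3189/1) ≈ 89.98°
pole (s+523): 523 + j3189 → |·| = √(523²+3189²) = √10443250 ≈ 3231.6, ∠ = arctan(3189/523) ≈ 80.69°
pole (s+848): 848 + j3189 → |·| = √(848²+3189²) = √10888825 ≈ 3299.8, ∠ = arctan(3189/848) ≈ 75.11°
|L| = 50 · 3189 / 3.4006e+10 ≈ 4.6889e-06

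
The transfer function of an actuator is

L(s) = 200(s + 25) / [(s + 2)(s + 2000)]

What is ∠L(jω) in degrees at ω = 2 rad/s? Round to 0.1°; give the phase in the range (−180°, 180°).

-40.5°

At s = jω = j2:
zero (s+25): 25 + j2 → |·| = √(25²+2²) = √629 ≈ 25.08, ∠ = arctan(2/25) ≈ 4.57°
pole (s+2): 2 + j2 → |·| = √(2²+2²) = √8 ≈ 2.8284, ∠ = arctan(2/2) ≈ 45.00°
pole (s+2000): 2000 + j2 → |·| = √(2000²+2²) = √4000004 ≈ 2000, ∠ = arctan(2/2000) ≈ 0.06°
∠L = 4.57° − 45.06° = -40.49°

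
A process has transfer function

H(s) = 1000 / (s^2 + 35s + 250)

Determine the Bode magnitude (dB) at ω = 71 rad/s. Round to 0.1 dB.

-14.6 dB

Substitute s = j71:
Numerator: 1000 = 1000 + j0
Denominator: (j71)^2 + 35(j71) + 250 = -4791 + j2485
|N| = √(1000² + 0²) ≈ 1000, ∠N ≈ 0.00°
|D| = √(4791² + 2485²) ≈ 5397.1, ∠D ≈ 152.59°
|H| = 1000 / 5397.1 ≈ 0.18528
Gain = 20 log₁₀(0.18528) ≈ -14.64 dB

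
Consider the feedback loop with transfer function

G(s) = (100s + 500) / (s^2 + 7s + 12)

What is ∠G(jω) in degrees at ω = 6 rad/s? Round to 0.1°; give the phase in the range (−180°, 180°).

Substitute s = j6:
Numerator: 100(j6) + 500 = 500 + j600
Denominator: (j6)^2 + 7(j6) + 12 = -24 + j42
|N| = √(500² + 600²) ≈ 781.02, ∠N ≈ 50.19°
|D| = √(24² + 42²) ≈ 48.374, ∠D ≈ 119.74°
∠G = 50.19° − 119.74° = -69.55°

-69.6°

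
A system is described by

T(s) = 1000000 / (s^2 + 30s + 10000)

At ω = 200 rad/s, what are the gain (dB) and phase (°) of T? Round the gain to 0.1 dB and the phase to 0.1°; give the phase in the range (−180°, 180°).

At s = jω = j200:
quadratic: (j200)² + 30·j200 + 10000 = -30000 + j6000 → |·| ≈ 30594, ∠ ≈ 168.69°
|T| = 1000000 / 30594 ≈ 32.686
Gain = 20 log₁₀(32.686) ≈ 30.29 dB
∠T = 0.00° − 168.69° = -168.69°

30.3 dB, -168.7°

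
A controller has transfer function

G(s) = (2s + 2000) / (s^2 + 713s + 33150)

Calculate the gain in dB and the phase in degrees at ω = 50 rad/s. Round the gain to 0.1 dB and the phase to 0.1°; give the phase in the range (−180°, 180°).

Substitute s = j50:
Numerator: 2(j50) + 2000 = 2000 + j100
Denominator: (j50)^2 + 713(j50) + 33150 = 30650 + j35650
|N| = √(2000² + 100²) ≈ 2002.5, ∠N ≈ 2.86°
|D| = √(30650² + 35650²) ≈ 47014, ∠D ≈ 49.31°
|G| = 2002.5 / 47014 ≈ 0.042594
Gain = 20 log₁₀(0.042594) ≈ -27.41 dB
∠G = 2.86° − 49.31° = -46.45°

-27.4 dB, -46.5°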